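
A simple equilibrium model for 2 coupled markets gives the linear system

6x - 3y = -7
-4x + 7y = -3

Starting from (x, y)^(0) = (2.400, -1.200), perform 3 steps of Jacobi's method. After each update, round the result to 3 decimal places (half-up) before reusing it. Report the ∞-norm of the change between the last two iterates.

Iteration 1:
  x = (-7 - (-3)·-1.200) / (6) = -1.767
  y = (-3 - (-4)·2.400) / (7) = 0.943
Iteration 2:
  x = (-7 - (-3)·0.943) / (6) = -0.695
  y = (-3 - (-4)·-1.767) / (7) = -1.438
Iteration 3:
  x = (-7 - (-3)·-1.438) / (6) = -1.886
  y = (-3 - (-4)·-0.695) / (7) = -0.826
Change: (-1.191, 0.612) → max |·| = 1.191

1.191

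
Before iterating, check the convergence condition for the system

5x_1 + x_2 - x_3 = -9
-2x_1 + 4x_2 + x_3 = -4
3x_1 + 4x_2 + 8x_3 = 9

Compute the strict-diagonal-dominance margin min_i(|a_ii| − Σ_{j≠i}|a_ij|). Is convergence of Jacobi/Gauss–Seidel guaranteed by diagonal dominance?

row 1: |5| − (1+1) = 3
row 2: |4| − (2+1) = 1
row 3: |8| − (3+4) = 1
minimum over rows = 1 → strictly diagonally dominant (convergence guaranteed)

1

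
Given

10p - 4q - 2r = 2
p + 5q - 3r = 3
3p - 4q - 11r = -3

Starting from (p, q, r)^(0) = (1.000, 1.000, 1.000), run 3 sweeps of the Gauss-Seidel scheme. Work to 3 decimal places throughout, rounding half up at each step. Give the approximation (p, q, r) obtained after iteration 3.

(0.466, 0.657, 0.161)

Iteration 1:
  p = (2 - (-4)·1.000 - (-2)·1.000) / (10) = 0.800
  q = (3 - (1)·0.800 - (-3)·1.000) / (5) = 1.040
  r = (-3 - (3)·0.800 - (-4)·1.040) / (-11) = 0.113
Iteration 2:
  p = (2 - (-4)·1.040 - (-2)·0.113) / (10) = 0.639
  q = (3 - (1)·0.639 - (-3)·0.113) / (5) = 0.540
  r = (-3 - (3)·0.639 - (-4)·0.540) / (-11) = 0.251
Iteration 3:
  p = (2 - (-4)·0.540 - (-2)·0.251) / (10) = 0.466
  q = (3 - (1)·0.466 - (-3)·0.251) / (5) = 0.657
  r = (-3 - (3)·0.466 - (-4)·0.657) / (-11) = 0.161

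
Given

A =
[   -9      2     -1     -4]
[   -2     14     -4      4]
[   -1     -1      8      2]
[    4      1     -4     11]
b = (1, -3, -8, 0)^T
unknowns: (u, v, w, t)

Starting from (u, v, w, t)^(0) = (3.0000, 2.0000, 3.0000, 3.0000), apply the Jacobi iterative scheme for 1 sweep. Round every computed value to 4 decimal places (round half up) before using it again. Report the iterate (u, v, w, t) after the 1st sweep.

(-1.3333, 0.2143, -1.1250, -0.1818)

Iteration 1:
  u = (1 - (2)·2.0000 - (-1)·3.0000 - (-4)·3.0000) / (-9) = -1.3333
  v = (-3 - (-2)·3.0000 - (-4)·3.0000 - (4)·3.0000) / (14) = 0.2143
  w = (-8 - (-1)·3.0000 - (-1)·2.0000 - (2)·3.0000) / (8) = -1.1250
  t = (0 - (4)·3.0000 - (1)·2.0000 - (-4)·3.0000) / (11) = -0.1818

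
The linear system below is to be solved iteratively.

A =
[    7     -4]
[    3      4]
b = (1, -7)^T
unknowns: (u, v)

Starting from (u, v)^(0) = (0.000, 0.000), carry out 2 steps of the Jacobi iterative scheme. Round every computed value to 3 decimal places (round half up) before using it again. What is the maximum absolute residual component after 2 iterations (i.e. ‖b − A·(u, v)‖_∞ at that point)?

Iteration 1:
  u = (1 - (-4)·0.000) / (7) = 0.143
  v = (-7 - (3)·0.000) / (4) = -1.750
Iteration 2:
  u = (1 - (-4)·-1.750) / (7) = -0.857
  v = (-7 - (3)·0.143) / (4) = -1.857
Residual b − A·x = (-0.429, 2.999); ∞-norm = 2.999

2.999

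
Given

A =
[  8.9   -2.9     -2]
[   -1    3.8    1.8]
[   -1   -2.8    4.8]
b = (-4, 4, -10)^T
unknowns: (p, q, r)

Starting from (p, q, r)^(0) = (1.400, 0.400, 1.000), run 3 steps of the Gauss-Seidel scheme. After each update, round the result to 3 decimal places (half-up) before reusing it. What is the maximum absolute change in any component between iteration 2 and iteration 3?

Iteration 1:
  p = (-4 - (-2.9)·0.400 - (-2)·1.000) / (8.9) = -0.094
  q = (4 - (-1)·-0.094 - (1.8)·1.000) / (3.8) = 0.554
  r = (-10 - (-1)·-0.094 - (-2.8)·0.554) / (4.8) = -1.780
Iteration 2:
  p = (-4 - (-2.9)·0.554 - (-2)·-1.780) / (8.9) = -0.669
  q = (4 - (-1)·-0.669 - (1.8)·-1.780) / (3.8) = 1.720
  r = (-10 - (-1)·-0.669 - (-2.8)·1.720) / (4.8) = -1.219
Iteration 3:
  p = (-4 - (-2.9)·1.720 - (-2)·-1.219) / (8.9) = -0.163
  q = (4 - (-1)·-0.163 - (1.8)·-1.219) / (3.8) = 1.587
  r = (-10 - (-1)·-0.163 - (-2.8)·1.587) / (4.8) = -1.192
Change: (0.506, -0.133, 0.027) → max |·| = 0.506

0.506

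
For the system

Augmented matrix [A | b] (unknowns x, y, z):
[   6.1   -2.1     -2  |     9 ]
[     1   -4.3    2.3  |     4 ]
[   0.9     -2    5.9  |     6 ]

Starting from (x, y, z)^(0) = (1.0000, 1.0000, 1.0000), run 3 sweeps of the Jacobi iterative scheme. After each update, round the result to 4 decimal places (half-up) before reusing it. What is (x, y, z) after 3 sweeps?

Iteration 1:
  x = (9 - (-2.1)·1.0000 - (-2)·1.0000) / (6.1) = 2.1475
  y = (4 - (1)·1.0000 - (2.3)·1.0000) / (-4.3) = -0.1628
  z = (6 - (0.9)·1.0000 - (-2)·1.0000) / (5.9) = 1.2034
Iteration 2:
  x = (9 - (-2.1)·-0.1628 - (-2)·1.2034) / (6.1) = 1.8139
  y = (4 - (1)·2.1475 - (2.3)·1.2034) / (-4.3) = 0.2129
  z = (6 - (0.9)·2.1475 - (-2)·-0.1628) / (5.9) = 0.6342
Iteration 3:
  x = (9 - (-2.1)·0.2129 - (-2)·0.6342) / (6.1) = 1.7566
  y = (4 - (1)·1.8139 - (2.3)·0.6342) / (-4.3) = -0.1692
  z = (6 - (0.9)·1.8139 - (-2)·0.2129) / (5.9) = 0.8124

(1.7566, -0.1692, 0.8124)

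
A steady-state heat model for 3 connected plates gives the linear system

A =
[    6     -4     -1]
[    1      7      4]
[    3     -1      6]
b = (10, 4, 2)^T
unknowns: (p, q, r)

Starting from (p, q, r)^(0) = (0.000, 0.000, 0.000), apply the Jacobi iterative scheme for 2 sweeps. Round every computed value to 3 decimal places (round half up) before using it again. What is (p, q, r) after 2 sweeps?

(2.103, 0.143, -0.405)

Iteration 1:
  p = (10 - (-4)·0.000 - (-1)·0.000) / (6) = 1.667
  q = (4 - (1)·0.000 - (4)·0.000) / (7) = 0.571
  r = (2 - (3)·0.000 - (-1)·0.000) / (6) = 0.333
Iteration 2:
  p = (10 - (-4)·0.571 - (-1)·0.333) / (6) = 2.103
  q = (4 - (1)·1.667 - (4)·0.333) / (7) = 0.143
  r = (2 - (3)·1.667 - (-1)·0.571) / (6) = -0.405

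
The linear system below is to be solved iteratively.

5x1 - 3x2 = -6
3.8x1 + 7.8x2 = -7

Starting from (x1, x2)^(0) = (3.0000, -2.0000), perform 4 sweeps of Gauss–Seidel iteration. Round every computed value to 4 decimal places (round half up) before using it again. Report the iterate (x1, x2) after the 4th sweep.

Iteration 1:
  x1 = (-6 - (-3)·-2.0000) / (5) = -2.4000
  x2 = (-7 - (3.8)·-2.4000) / (7.8) = 0.2718
Iteration 2:
  x1 = (-6 - (-3)·0.2718) / (5) = -1.0369
  x2 = (-7 - (3.8)·-1.0369) / (7.8) = -0.3923
Iteration 3:
  x1 = (-6 - (-3)·-0.3923) / (5) = -1.4354
  x2 = (-7 - (3.8)·-1.4354) / (7.8) = -0.1981
Iteration 4:
  x1 = (-6 - (-3)·-0.1981) / (5) = -1.3189
  x2 = (-7 - (3.8)·-1.3189) / (7.8) = -0.2549

(-1.3189, -0.2549)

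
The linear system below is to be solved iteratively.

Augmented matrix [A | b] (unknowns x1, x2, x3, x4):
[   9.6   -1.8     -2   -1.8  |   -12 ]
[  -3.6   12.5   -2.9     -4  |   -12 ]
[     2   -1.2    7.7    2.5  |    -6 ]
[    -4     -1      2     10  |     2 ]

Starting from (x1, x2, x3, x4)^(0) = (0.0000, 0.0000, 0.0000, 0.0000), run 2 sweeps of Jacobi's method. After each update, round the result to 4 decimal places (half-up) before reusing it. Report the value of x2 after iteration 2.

-1.4368

Iteration 1:
  x1 = (-12 - (-1.8)·0.0000 - (-2)·0.0000 - (-1.8)·0.0000) / (9.6) = -1.2500
  x2 = (-12 - (-3.6)·0.0000 - (-2.9)·0.0000 - (-4)·0.0000) / (12.5) = -0.9600
  x3 = (-6 - (2)·0.0000 - (-1.2)·0.0000 - (2.5)·0.0000) / (7.7) = -0.7792
  x4 = (2 - (-4)·0.0000 - (-1)·0.0000 - (2)·0.0000) / (10) = 0.2000
Iteration 2:
  x1 = (-12 - (-1.8)·-0.9600 - (-2)·-0.7792 - (-1.8)·0.2000) / (9.6) = -1.5548
  x2 = (-12 - (-3.6)·-1.2500 - (-2.9)·-0.7792 - (-4)·0.2000) / (12.5) = -1.4368
  x3 = (-6 - (2)·-1.2500 - (-1.2)·-0.9600 - (2.5)·0.2000) / (7.7) = -0.6691
  x4 = (2 - (-4)·-1.2500 - (-1)·-0.9600 - (2)·-0.7792) / (10) = -0.2402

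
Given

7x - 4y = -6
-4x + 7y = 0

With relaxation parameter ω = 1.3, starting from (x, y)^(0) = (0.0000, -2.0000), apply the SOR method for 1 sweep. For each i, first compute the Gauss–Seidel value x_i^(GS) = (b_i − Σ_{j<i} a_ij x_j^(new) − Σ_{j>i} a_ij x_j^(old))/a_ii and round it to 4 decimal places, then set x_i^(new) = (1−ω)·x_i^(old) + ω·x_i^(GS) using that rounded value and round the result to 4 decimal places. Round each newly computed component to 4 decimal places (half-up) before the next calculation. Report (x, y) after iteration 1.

(-2.6000, -1.3314)

Iteration 1:
  x: GS value = (-6 - (-4)·-2.0000) / (7) = -2.0000;  x ← (1−ω)·0.0000 + ω·-2.0000 = -2.6000
  y: GS value = (0 - (-4)·-2.6000) / (7) = -1.4857;  y ← (1−ω)·-2.0000 + ω·-1.4857 = -1.3314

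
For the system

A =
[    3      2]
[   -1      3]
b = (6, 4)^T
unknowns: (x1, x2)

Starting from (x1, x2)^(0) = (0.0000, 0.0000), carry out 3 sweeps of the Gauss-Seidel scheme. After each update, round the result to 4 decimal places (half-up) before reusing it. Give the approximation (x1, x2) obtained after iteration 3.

(0.9629, 1.6543)

Iteration 1:
  x1 = (6 - (2)·0.0000) / (3) = 2.0000
  x2 = (4 - (-1)·2.0000) / (3) = 2.0000
Iteration 2:
  x1 = (6 - (2)·2.0000) / (3) = 0.6667
  x2 = (4 - (-1)·0.6667) / (3) = 1.5556
Iteration 3:
  x1 = (6 - (2)·1.5556) / (3) = 0.9629
  x2 = (4 - (-1)·0.9629) / (3) = 1.6543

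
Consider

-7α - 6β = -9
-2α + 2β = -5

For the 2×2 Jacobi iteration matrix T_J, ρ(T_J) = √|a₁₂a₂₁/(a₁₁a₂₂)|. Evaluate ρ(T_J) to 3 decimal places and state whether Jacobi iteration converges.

a₁₂a₂₁/(a₁₁a₂₂) = (-6)·(-2) / ((-7)·(2)) = -0.857143
ρ = √|-0.857143| = √0.857143 = 0.926
ρ < 1, so Jacobi converges

0.926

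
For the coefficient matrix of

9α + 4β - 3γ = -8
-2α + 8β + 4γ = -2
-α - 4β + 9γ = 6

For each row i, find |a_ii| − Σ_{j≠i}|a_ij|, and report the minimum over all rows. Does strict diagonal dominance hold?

row 1: |9| − (4+3) = 2
row 2: |8| − (2+4) = 2
row 3: |9| − (1+4) = 4
minimum over rows = 2 → strictly diagonally dominant (convergence guaranteed)

2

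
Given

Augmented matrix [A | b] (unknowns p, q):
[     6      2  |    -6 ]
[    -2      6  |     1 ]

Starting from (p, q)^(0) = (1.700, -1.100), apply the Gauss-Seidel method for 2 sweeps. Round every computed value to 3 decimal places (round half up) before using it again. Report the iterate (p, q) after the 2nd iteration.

(-0.985, -0.162)

Iteration 1:
  p = (-6 - (2)·-1.100) / (6) = -0.633
  q = (1 - (-2)·-0.633) / (6) = -0.044
Iteration 2:
  p = (-6 - (2)·-0.044) / (6) = -0.985
  q = (1 - (-2)·-0.985) / (6) = -0.162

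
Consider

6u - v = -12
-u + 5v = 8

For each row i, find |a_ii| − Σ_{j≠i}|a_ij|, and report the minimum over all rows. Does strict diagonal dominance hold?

4

row 1: |6| − (1) = 5
row 2: |5| − (1) = 4
minimum over rows = 4 → strictly diagonally dominant (convergence guaranteed)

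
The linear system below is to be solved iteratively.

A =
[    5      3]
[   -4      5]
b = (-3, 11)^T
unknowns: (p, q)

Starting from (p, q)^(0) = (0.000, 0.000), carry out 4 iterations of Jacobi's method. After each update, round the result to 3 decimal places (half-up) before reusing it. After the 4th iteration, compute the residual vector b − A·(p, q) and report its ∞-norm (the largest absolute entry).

Iteration 1:
  p = (-3 - (3)·0.000) / (5) = -0.600
  q = (11 - (-4)·0.000) / (5) = 2.200
Iteration 2:
  p = (-3 - (3)·2.200) / (5) = -1.920
  q = (11 - (-4)·-0.600) / (5) = 1.720
Iteration 3:
  p = (-3 - (3)·1.720) / (5) = -1.632
  q = (11 - (-4)·-1.920) / (5) = 0.664
Iteration 4:
  p = (-3 - (3)·0.664) / (5) = -0.998
  q = (11 - (-4)·-1.632) / (5) = 0.894
Residual b − A·x = (-0.692, 2.538); ∞-norm = 2.538

2.538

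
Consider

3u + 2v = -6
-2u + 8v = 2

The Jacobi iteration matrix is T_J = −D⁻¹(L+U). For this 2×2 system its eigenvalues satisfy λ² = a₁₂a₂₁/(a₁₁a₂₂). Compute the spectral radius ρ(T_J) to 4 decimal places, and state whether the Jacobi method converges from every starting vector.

0.4082

a₁₂a₂₁/(a₁₁a₂₂) = (2)·(-2) / ((3)·(8)) = -0.166667
ρ = √|-0.166667| = √0.166667 = 0.4082
ρ < 1, so Jacobi converges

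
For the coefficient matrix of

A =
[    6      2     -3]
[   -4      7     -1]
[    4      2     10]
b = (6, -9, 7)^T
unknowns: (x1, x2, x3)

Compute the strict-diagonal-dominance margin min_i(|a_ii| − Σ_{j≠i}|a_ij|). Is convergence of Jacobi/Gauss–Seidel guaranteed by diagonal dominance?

row 1: |6| − (2+3) = 1
row 2: |7| − (4+1) = 2
row 3: |10| − (4+2) = 4
minimum over rows = 1 → strictly diagonally dominant (convergence guaranteed)

1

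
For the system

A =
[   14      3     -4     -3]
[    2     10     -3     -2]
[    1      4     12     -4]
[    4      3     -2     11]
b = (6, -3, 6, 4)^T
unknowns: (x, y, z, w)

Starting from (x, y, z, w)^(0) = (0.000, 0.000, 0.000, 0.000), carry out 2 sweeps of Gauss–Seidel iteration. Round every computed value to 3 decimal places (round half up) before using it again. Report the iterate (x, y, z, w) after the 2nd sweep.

(0.771, -0.192, 0.640, 0.252)

Iteration 1:
  x = (6 - (3)·0.000 - (-4)·0.000 - (-3)·0.000) / (14) = 0.429
  y = (-3 - (2)·0.429 - (-3)·0.000 - (-2)·0.000) / (10) = -0.386
  z = (6 - (1)·0.429 - (4)·-0.386 - (-4)·0.000) / (12) = 0.593
  w = (4 - (4)·0.429 - (3)·-0.386 - (-2)·0.593) / (11) = 0.421
Iteration 2:
  x = (6 - (3)·-0.386 - (-4)·0.593 - (-3)·0.421) / (14) = 0.771
  y = (-3 - (2)·0.771 - (-3)·0.593 - (-2)·0.421) / (10) = -0.192
  z = (6 - (1)·0.771 - (4)·-0.192 - (-4)·0.421) / (12) = 0.640
  w = (4 - (4)·0.771 - (3)·-0.192 - (-2)·0.640) / (11) = 0.252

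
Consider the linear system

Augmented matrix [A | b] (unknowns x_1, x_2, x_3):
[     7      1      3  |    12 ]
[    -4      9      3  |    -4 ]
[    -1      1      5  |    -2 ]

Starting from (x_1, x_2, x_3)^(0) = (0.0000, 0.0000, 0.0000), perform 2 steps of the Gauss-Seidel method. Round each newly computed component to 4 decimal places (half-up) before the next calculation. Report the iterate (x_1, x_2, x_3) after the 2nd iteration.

Iteration 1:
  x_1 = (12 - (1)·0.0000 - (3)·0.0000) / (7) = 1.7143
  x_2 = (-4 - (-4)·1.7143 - (3)·0.0000) / (9) = 0.3175
  x_3 = (-2 - (-1)·1.7143 - (1)·0.3175) / (5) = -0.1206
Iteration 2:
  x_1 = (12 - (1)·0.3175 - (3)·-0.1206) / (7) = 1.7206
  x_2 = (-4 - (-4)·1.7206 - (3)·-0.1206) / (9) = 0.3605
  x_3 = (-2 - (-1)·1.7206 - (1)·0.3605) / (5) = -0.1280

(1.7206, 0.3605, -0.1280)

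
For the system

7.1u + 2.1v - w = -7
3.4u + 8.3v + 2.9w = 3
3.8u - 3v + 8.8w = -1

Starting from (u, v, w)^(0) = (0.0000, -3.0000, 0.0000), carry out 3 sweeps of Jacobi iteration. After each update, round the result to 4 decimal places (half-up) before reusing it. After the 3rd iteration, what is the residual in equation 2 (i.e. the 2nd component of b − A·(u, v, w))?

-2.0074

Iteration 1:
  u = (-7 - (2.1)·-3.0000 - (-1)·0.0000) / (7.1) = -0.0986
  v = (3 - (3.4)·0.0000 - (2.9)·0.0000) / (8.3) = 0.3614
  w = (-1 - (3.8)·0.0000 - (-3)·-3.0000) / (8.8) = -1.1364
Iteration 2:
  u = (-7 - (2.1)·0.3614 - (-1)·-1.1364) / (7.1) = -1.2529
  v = (3 - (3.4)·-0.0986 - (2.9)·-1.1364) / (8.3) = 0.7989
  w = (-1 - (3.8)·-0.0986 - (-3)·0.3614) / (8.8) = 0.0521
Iteration 3:
  u = (-7 - (2.1)·0.7989 - (-1)·0.0521) / (7.1) = -1.2149
  v = (3 - (3.4)·-1.2529 - (2.9)·0.0521) / (8.3) = 0.8565
  w = (-1 - (3.8)·-1.2529 - (-3)·0.7989) / (8.8) = 0.6997
Residual b − A·x = (0.5268, -2.0074, 0.0288)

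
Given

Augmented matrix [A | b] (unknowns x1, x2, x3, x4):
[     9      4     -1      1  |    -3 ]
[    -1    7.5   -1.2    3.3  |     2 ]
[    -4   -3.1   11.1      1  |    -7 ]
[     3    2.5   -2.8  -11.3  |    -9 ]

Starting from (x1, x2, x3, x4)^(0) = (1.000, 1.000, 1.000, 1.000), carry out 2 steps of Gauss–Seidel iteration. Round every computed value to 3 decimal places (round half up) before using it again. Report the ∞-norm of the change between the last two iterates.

0.291

Iteration 1:
  x1 = (-3 - (4)·1.000 - (-1)·1.000 - (1)·1.000) / (9) = -0.778
  x2 = (2 - (-1)·-0.778 - (-1.2)·1.000 - (3.3)·1.000) / (7.5) = -0.117
  x3 = (-7 - (-4)·-0.778 - (-3.1)·-0.117 - (1)·1.000) / (11.1) = -1.034
  x4 = (-9 - (3)·-0.778 - (2.5)·-0.117 - (-2.8)·-1.034) / (-11.3) = 0.820
Iteration 2:
  x1 = (-3 - (4)·-0.117 - (-1)·-1.034 - (1)·0.820) / (9) = -0.487
  x2 = (2 - (-1)·-0.487 - (-1.2)·-1.034 - (3.3)·0.820) / (7.5) = -0.325
  x3 = (-7 - (-4)·-0.487 - (-3.1)·-0.325 - (1)·0.820) / (11.1) = -0.971
  x4 = (-9 - (3)·-0.487 - (2.5)·-0.325 - (-2.8)·-0.971) / (-11.3) = 0.836
Change: (0.291, -0.208, 0.063, 0.016) → max |·| = 0.291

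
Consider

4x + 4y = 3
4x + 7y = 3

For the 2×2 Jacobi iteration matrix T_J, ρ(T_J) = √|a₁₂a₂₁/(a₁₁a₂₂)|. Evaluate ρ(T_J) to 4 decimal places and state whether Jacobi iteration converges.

a₁₂a₂₁/(a₁₁a₂₂) = (4)·(4) / ((4)·(7)) = 0.571429
ρ = √|0.571429| = √0.571429 = 0.7559
ρ < 1, so Jacobi converges

0.7559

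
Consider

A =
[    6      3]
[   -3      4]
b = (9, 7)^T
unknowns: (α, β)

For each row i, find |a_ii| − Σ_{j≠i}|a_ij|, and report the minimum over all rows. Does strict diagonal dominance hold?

1

row 1: |6| − (3) = 3
row 2: |4| − (3) = 1
minimum over rows = 1 → strictly diagonally dominant (convergence guaranteed)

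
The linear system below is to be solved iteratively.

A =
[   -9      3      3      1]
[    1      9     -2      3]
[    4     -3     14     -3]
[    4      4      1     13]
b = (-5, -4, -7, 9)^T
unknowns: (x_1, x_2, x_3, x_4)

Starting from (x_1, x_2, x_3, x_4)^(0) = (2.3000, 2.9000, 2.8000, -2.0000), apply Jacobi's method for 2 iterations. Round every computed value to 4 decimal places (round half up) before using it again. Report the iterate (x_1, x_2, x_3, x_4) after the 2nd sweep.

Iteration 1:
  x_1 = (-5 - (3)·2.9000 - (3)·2.8000 - (1)·-2.0000) / (-9) = 2.2333
  x_2 = (-4 - (1)·2.3000 - (-2)·2.8000 - (3)·-2.0000) / (9) = 0.5889
  x_3 = (-7 - (4)·2.3000 - (-3)·2.9000 - (-3)·-2.0000) / (14) = -0.9643
  x_4 = (9 - (4)·2.3000 - (4)·2.9000 - (1)·2.8000) / (13) = -1.1231
Iteration 2:
  x_1 = (-5 - (3)·0.5889 - (3)·-0.9643 - (1)·-1.1231) / (-9) = 0.3056
  x_2 = (-4 - (1)·2.2333 - (-2)·-0.9643 - (3)·-1.1231) / (9) = -0.5325
  x_3 = (-7 - (4)·2.2333 - (-3)·0.5889 - (-3)·-1.1231) / (14) = -1.2526
  x_4 = (9 - (4)·2.2333 - (4)·0.5889 - (1)·-0.9643) / (13) = -0.1019

(0.3056, -0.5325, -1.2526, -0.1019)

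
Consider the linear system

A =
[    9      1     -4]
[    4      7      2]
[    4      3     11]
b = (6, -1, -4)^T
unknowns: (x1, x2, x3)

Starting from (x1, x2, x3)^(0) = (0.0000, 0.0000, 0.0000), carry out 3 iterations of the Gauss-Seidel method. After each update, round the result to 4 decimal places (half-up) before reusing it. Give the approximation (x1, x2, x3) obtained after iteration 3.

(0.4925, -0.2904, -0.4635)

Iteration 1:
  x1 = (6 - (1)·0.0000 - (-4)·0.0000) / (9) = 0.6667
  x2 = (-1 - (4)·0.6667 - (2)·0.0000) / (7) = -0.5238
  x3 = (-4 - (4)·0.6667 - (3)·-0.5238) / (11) = -0.4632
Iteration 2:
  x1 = (6 - (1)·-0.5238 - (-4)·-0.4632) / (9) = 0.5190
  x2 = (-1 - (4)·0.5190 - (2)·-0.4632) / (7) = -0.3071
  x3 = (-4 - (4)·0.5190 - (3)·-0.3071) / (11) = -0.4686
Iteration 3:
  x1 = (6 - (1)·-0.3071 - (-4)·-0.4686) / (9) = 0.4925
  x2 = (-1 - (4)·0.4925 - (2)·-0.4686) / (7) = -0.2904
  x3 = (-4 - (4)·0.4925 - (3)·-0.2904) / (11) = -0.4635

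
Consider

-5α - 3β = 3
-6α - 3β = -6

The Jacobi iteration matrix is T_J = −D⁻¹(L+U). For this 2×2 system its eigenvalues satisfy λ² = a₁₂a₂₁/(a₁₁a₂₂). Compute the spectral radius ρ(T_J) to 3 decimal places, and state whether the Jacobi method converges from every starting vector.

1.095

a₁₂a₂₁/(a₁₁a₂₂) = (-3)·(-6) / ((-5)·(-3)) = 1.200000
ρ = √|1.200000| = √1.200000 = 1.095
ρ > 1, so Jacobi diverges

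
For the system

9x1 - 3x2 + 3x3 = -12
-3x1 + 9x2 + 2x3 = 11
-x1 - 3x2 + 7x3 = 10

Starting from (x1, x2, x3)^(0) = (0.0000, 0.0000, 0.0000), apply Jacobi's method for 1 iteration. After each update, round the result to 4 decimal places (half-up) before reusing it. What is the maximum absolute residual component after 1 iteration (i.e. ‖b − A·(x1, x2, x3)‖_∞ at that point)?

Iteration 1:
  x1 = (-12 - (-3)·0.0000 - (3)·0.0000) / (9) = -1.3333
  x2 = (11 - (-3)·0.0000 - (2)·0.0000) / (9) = 1.2222
  x3 = (10 - (-1)·0.0000 - (-3)·0.0000) / (7) = 1.4286
Residual b − A·x = (-0.6195, -6.8569, 2.3331); ∞-norm = 6.8569

6.8569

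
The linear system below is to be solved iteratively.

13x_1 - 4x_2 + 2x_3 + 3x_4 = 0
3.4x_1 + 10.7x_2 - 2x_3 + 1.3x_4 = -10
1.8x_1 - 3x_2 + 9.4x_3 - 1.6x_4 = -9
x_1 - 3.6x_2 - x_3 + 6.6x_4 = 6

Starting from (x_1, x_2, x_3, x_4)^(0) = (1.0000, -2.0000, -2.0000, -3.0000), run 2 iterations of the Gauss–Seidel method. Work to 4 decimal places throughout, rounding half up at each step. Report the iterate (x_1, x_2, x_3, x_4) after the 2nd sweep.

(-0.0348, -1.2734, -1.3599, 0.0137)

Iteration 1:
  x_1 = (0 - (-4)·-2.0000 - (2)·-2.0000 - (3)·-3.0000) / (13) = 0.3846
  x_2 = (-10 - (3.4)·0.3846 - (-2)·-2.0000 - (1.3)·-3.0000) / (10.7) = -1.0661
  x_3 = (-9 - (1.8)·0.3846 - (-3)·-1.0661 - (-1.6)·-3.0000) / (9.4) = -1.8820
  x_4 = (6 - (1)·0.3846 - (-3.6)·-1.0661 - (-1)·-1.8820) / (6.6) = -0.0158
Iteration 2:
  x_1 = (0 - (-4)·-1.0661 - (2)·-1.8820 - (3)·-0.0158) / (13) = -0.0348
  x_2 = (-10 - (3.4)·-0.0348 - (-2)·-1.8820 - (1.3)·-0.0158) / (10.7) = -1.2734
  x_3 = (-9 - (1.8)·-0.0348 - (-3)·-1.2734 - (-1.6)·-0.0158) / (9.4) = -1.3599
  x_4 = (6 - (1)·-0.0348 - (-3.6)·-1.2734 - (-1)·-1.3599) / (6.6) = 0.0137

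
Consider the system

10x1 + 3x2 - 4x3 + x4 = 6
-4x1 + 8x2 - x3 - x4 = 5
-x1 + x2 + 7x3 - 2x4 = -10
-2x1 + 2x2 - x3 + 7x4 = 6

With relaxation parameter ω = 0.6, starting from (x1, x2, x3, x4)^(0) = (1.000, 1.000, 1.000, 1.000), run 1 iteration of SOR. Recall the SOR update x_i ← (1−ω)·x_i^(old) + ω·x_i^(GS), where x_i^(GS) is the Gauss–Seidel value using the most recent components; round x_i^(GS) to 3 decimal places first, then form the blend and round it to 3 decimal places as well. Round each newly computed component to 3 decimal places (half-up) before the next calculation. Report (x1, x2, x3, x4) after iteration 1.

(0.760, 1.153, -0.319, 0.819)

Iteration 1:
  x1: GS value = (6 - (3)·1.000 - (-4)·1.000 - (1)·1.000) / (10) = 0.600;  x1 ← (1−ω)·1.000 + ω·0.600 = 0.760
  x2: GS value = (5 - (-4)·0.760 - (-1)·1.000 - (-1)·1.000) / (8) = 1.255;  x2 ← (1−ω)·1.000 + ω·1.255 = 1.153
  x3: GS value = (-10 - (-1)·0.760 - (1)·1.153 - (-2)·1.000) / (7) = -1.199;  x3 ← (1−ω)·1.000 + ω·-1.199 = -0.319
  x4: GS value = (6 - (-2)·0.760 - (2)·1.153 - (-1)·-0.319) / (7) = 0.699;  x4 ← (1−ω)·1.000 + ω·0.699 = 0.819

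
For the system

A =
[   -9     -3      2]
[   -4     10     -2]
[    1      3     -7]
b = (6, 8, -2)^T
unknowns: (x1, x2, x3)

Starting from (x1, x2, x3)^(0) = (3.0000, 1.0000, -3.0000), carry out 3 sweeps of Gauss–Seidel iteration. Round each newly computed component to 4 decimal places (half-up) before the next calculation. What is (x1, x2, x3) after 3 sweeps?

(-0.7518, 0.5881, 0.4304)

Iteration 1:
  x1 = (6 - (-3)·1.0000 - (2)·-3.0000) / (-9) = -1.6667
  x2 = (8 - (-4)·-1.6667 - (-2)·-3.0000) / (10) = -0.4667
  x3 = (-2 - (1)·-1.6667 - (3)·-0.4667) / (-7) = -0.1524
Iteration 2:
  x1 = (6 - (-3)·-0.4667 - (2)·-0.1524) / (-9) = -0.5450
  x2 = (8 - (-4)·-0.5450 - (-2)·-0.1524) / (10) = 0.5515
  x3 = (-2 - (1)·-0.5450 - (3)·0.5515) / (-7) = 0.4442
Iteration 3:
  x1 = (6 - (-3)·0.5515 - (2)·0.4442) / (-9) = -0.7518
  x2 = (8 - (-4)·-0.7518 - (-2)·0.4442) / (10) = 0.5881
  x3 = (-2 - (1)·-0.7518 - (3)·0.5881) / (-7) = 0.4304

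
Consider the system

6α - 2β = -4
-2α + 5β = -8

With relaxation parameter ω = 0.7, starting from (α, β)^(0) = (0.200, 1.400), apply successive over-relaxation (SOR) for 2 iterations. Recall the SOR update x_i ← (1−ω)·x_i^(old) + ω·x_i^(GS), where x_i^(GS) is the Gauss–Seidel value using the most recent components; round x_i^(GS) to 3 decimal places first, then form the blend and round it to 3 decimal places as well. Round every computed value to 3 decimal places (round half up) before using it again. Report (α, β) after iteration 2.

Iteration 1:
  α: GS value = (-4 - (-2)·1.400) / (6) = -0.200;  α ← (1−ω)·0.200 + ω·-0.200 = -0.080
  β: GS value = (-8 - (-2)·-0.080) / (5) = -1.632;  β ← (1−ω)·1.400 + ω·-1.632 = -0.722
Iteration 2:
  α: GS value = (-4 - (-2)·-0.722) / (6) = -0.907;  α ← (1−ω)·-0.080 + ω·-0.907 = -0.659
  β: GS value = (-8 - (-2)·-0.659) / (5) = -1.864;  β ← (1−ω)·-0.722 + ω·-1.864 = -1.521

(-0.659, -1.521)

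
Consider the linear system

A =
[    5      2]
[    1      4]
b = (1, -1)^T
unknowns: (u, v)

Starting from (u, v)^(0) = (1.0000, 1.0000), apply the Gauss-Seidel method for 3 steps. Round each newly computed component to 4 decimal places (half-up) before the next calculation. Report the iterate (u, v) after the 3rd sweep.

Iteration 1:
  u = (1 - (2)·1.0000) / (5) = -0.2000
  v = (-1 - (1)·-0.2000) / (4) = -0.2000
Iteration 2:
  u = (1 - (2)·-0.2000) / (5) = 0.2800
  v = (-1 - (1)·0.2800) / (4) = -0.3200
Iteration 3:
  u = (1 - (2)·-0.3200) / (5) = 0.3280
  v = (-1 - (1)·0.3280) / (4) = -0.3320

(0.3280, -0.3320)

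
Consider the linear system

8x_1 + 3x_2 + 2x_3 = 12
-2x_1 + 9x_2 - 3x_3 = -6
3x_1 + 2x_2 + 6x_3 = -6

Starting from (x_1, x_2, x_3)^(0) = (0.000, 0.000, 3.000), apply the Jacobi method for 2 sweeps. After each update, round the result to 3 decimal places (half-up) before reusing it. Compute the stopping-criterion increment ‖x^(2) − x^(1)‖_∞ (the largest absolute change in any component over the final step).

Iteration 1:
  x_1 = (12 - (3)·0.000 - (2)·3.000) / (8) = 0.750
  x_2 = (-6 - (-2)·0.000 - (-3)·3.000) / (9) = 0.333
  x_3 = (-6 - (3)·0.000 - (2)·0.000) / (6) = -1.000
Iteration 2:
  x_1 = (12 - (3)·0.333 - (2)·-1.000) / (8) = 1.625
  x_2 = (-6 - (-2)·0.750 - (-3)·-1.000) / (9) = -0.833
  x_3 = (-6 - (3)·0.750 - (2)·0.333) / (6) = -1.486
Change: (0.875, -1.166, -0.486) → max |·| = 1.166

1.166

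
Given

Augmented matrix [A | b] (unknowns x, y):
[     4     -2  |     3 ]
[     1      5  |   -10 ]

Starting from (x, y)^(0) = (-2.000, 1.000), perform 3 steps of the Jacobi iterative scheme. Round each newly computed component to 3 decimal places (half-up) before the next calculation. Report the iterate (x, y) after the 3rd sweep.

(-0.375, -1.990)

Iteration 1:
  x = (3 - (-2)·1.000) / (4) = 1.250
  y = (-10 - (1)·-2.000) / (5) = -1.600
Iteration 2:
  x = (3 - (-2)·-1.600) / (4) = -0.050
  y = (-10 - (1)·1.250) / (5) = -2.250
Iteration 3:
  x = (3 - (-2)·-2.250) / (4) = -0.375
  y = (-10 - (1)·-0.050) / (5) = -1.990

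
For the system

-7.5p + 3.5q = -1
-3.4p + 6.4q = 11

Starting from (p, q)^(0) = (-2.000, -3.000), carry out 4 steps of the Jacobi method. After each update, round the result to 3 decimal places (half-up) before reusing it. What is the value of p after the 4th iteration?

1.044

Iteration 1:
  p = (-1 - (3.5)·-3.000) / (-7.5) = -1.267
  q = (11 - (-3.4)·-2.000) / (6.4) = 0.656
Iteration 2:
  p = (-1 - (3.5)·0.656) / (-7.5) = 0.439
  q = (11 - (-3.4)·-1.267) / (6.4) = 1.046
Iteration 3:
  p = (-1 - (3.5)·1.046) / (-7.5) = 0.621
  q = (11 - (-3.4)·0.439) / (6.4) = 1.952
Iteration 4:
  p = (-1 - (3.5)·1.952) / (-7.5) = 1.044
  q = (11 - (-3.4)·0.621) / (6.4) = 2.049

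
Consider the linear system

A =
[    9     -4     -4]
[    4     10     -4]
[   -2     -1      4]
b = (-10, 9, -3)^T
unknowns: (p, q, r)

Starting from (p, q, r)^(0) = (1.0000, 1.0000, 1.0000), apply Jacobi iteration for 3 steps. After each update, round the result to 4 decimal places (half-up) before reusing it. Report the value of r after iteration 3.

Iteration 1:
  p = (-10 - (-4)·1.0000 - (-4)·1.0000) / (9) = -0.2222
  q = (9 - (4)·1.0000 - (-4)·1.0000) / (10) = 0.9000
  r = (-3 - (-2)·1.0000 - (-1)·1.0000) / (4) = 0.0000
Iteration 2:
  p = (-10 - (-4)·0.9000 - (-4)·0.0000) / (9) = -0.7111
  q = (9 - (4)·-0.2222 - (-4)·0.0000) / (10) = 0.9889
  r = (-3 - (-2)·-0.2222 - (-1)·0.9000) / (4) = -0.6361
Iteration 3:
  p = (-10 - (-4)·0.9889 - (-4)·-0.6361) / (9) = -0.9543
  q = (9 - (4)·-0.7111 - (-4)·-0.6361) / (10) = 0.9300
  r = (-3 - (-2)·-0.7111 - (-1)·0.9889) / (4) = -0.8583

-0.8583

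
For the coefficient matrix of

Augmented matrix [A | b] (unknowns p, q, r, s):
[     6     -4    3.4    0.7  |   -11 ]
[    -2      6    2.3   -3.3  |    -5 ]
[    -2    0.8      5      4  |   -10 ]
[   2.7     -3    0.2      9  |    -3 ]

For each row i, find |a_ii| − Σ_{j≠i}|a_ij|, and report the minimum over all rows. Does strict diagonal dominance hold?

row 1: |6| − (4+3.4+0.7) = -2.1
row 2: |6| − (2+2.3+3.3) = -1.6
row 3: |5| − (2+0.8+4) = -1.8
row 4: |9| − (2.7+3+0.2) = 3.1
minimum over rows = -2.1 → not strictly diagonally dominant

-2.1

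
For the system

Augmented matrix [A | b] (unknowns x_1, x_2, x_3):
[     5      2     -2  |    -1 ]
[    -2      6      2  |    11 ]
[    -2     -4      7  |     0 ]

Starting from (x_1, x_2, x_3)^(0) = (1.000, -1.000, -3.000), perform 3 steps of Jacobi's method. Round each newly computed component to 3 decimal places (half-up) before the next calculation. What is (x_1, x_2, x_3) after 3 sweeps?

(-0.228, 0.798, 0.460)

Iteration 1:
  x_1 = (-1 - (2)·-1.000 - (-2)·-3.000) / (5) = -1.000
  x_2 = (11 - (-2)·1.000 - (2)·-3.000) / (6) = 3.167
  x_3 = (0 - (-2)·1.000 - (-4)·-1.000) / (7) = -0.286
Iteration 2:
  x_1 = (-1 - (2)·3.167 - (-2)·-0.286) / (5) = -1.581
  x_2 = (11 - (-2)·-1.000 - (2)·-0.286) / (6) = 1.595
  x_3 = (0 - (-2)·-1.000 - (-4)·3.167) / (7) = 1.524
Iteration 3:
  x_1 = (-1 - (2)·1.595 - (-2)·1.524) / (5) = -0.228
  x_2 = (11 - (-2)·-1.581 - (2)·1.524) / (6) = 0.798
  x_3 = (0 - (-2)·-1.581 - (-4)·1.595) / (7) = 0.460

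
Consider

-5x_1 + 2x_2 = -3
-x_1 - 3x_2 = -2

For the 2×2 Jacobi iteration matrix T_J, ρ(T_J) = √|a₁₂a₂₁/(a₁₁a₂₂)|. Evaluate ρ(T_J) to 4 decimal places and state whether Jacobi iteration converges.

0.3651

a₁₂a₂₁/(a₁₁a₂₂) = (2)·(-1) / ((-5)·(-3)) = -0.133333
ρ = √|-0.133333| = √0.133333 = 0.3651
ρ < 1, so Jacobi converges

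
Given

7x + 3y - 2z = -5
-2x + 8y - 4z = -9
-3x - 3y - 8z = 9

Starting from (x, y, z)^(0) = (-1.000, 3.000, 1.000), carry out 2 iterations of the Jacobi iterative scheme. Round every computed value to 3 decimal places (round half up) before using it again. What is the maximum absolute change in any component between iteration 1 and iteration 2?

1.721

Iteration 1:
  x = (-5 - (3)·3.000 - (-2)·1.000) / (7) = -1.714
  y = (-9 - (-2)·-1.000 - (-4)·1.000) / (8) = -0.875
  z = (9 - (-3)·-1.000 - (-3)·3.000) / (-8) = -1.875
Iteration 2:
  x = (-5 - (3)·-0.875 - (-2)·-1.875) / (7) = -0.875
  y = (-9 - (-2)·-1.714 - (-4)·-1.875) / (8) = -2.491
  z = (9 - (-3)·-1.714 - (-3)·-0.875) / (-8) = -0.154
Change: (0.839, -1.616, 1.721) → max |·| = 1.721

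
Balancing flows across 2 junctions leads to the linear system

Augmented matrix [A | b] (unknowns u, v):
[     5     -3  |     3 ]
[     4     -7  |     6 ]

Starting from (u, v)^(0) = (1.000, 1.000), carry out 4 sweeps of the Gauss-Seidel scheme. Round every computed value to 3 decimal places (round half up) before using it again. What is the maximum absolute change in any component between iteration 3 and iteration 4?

0.083

Iteration 1:
  u = (3 - (-3)·1.000) / (5) = 1.200
  v = (6 - (4)·1.200) / (-7) = -0.171
Iteration 2:
  u = (3 - (-3)·-0.171) / (5) = 0.497
  v = (6 - (4)·0.497) / (-7) = -0.573
Iteration 3:
  u = (3 - (-3)·-0.573) / (5) = 0.256
  v = (6 - (4)·0.256) / (-7) = -0.711
Iteration 4:
  u = (3 - (-3)·-0.711) / (5) = 0.173
  v = (6 - (4)·0.173) / (-7) = -0.758
Change: (-0.083, -0.047) → max |·| = 0.083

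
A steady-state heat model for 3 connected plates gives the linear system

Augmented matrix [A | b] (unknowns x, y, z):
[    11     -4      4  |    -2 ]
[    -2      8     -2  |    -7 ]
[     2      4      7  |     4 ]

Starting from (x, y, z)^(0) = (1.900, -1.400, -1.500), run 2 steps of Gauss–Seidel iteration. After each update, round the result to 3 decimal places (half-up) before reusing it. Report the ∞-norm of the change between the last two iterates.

0.995

Iteration 1:
  x = (-2 - (-4)·-1.400 - (4)·-1.500) / (11) = -0.145
  y = (-7 - (-2)·-0.145 - (-2)·-1.500) / (8) = -1.286
  z = (4 - (2)·-0.145 - (4)·-1.286) / (7) = 1.348
Iteration 2:
  x = (-2 - (-4)·-1.286 - (4)·1.348) / (11) = -1.140
  y = (-7 - (-2)·-1.140 - (-2)·1.348) / (8) = -0.823
  z = (4 - (2)·-1.140 - (4)·-0.823) / (7) = 1.367
Change: (-0.995, 0.463, 0.019) → max |·| = 0.995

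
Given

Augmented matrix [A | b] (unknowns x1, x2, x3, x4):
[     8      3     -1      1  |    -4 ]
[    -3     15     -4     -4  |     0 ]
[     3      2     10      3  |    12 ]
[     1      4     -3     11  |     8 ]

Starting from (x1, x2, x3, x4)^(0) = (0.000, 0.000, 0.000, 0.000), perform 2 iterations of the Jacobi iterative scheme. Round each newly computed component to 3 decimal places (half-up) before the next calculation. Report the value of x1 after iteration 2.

Iteration 1:
  x1 = (-4 - (3)·0.000 - (-1)·0.000 - (1)·0.000) / (8) = -0.500
  x2 = (0 - (-3)·0.000 - (-4)·0.000 - (-4)·0.000) / (15) = 0.000
  x3 = (12 - (3)·0.000 - (2)·0.000 - (3)·0.000) / (10) = 1.200
  x4 = (8 - (1)·0.000 - (4)·0.000 - (-3)·0.000) / (11) = 0.727
Iteration 2:
  x1 = (-4 - (3)·0.000 - (-1)·1.200 - (1)·0.727) / (8) = -0.441
  x2 = (0 - (-3)·-0.500 - (-4)·1.200 - (-4)·0.727) / (15) = 0.414
  x3 = (12 - (3)·-0.500 - (2)·0.000 - (3)·0.727) / (10) = 1.132
  x4 = (8 - (1)·-0.500 - (4)·0.000 - (-3)·1.200) / (11) = 1.100

-0.441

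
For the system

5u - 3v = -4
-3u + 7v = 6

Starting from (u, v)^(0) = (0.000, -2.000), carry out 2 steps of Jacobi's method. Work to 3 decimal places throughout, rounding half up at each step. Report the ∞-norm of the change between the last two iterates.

Iteration 1:
  u = (-4 - (-3)·-2.000) / (5) = -2.000
  v = (6 - (-3)·0.000) / (7) = 0.857
Iteration 2:
  u = (-4 - (-3)·0.857) / (5) = -0.286
  v = (6 - (-3)·-2.000) / (7) = 0.000
Change: (1.714, -0.857) → max |·| = 1.714

1.714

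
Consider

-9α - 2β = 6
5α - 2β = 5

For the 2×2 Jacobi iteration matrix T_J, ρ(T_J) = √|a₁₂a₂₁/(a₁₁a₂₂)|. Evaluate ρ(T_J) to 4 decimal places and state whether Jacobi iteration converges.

a₁₂a₂₁/(a₁₁a₂₂) = (-2)·(5) / ((-9)·(-2)) = -0.555556
ρ = √|-0.555556| = √0.555556 = 0.7454
ρ < 1, so Jacobi converges

0.7454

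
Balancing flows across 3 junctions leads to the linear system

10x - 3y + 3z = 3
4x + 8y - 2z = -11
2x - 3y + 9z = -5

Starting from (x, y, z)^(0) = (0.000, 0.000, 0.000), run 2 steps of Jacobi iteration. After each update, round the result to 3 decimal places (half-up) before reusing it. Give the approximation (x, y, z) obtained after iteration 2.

(0.054, -1.664, -1.081)

Iteration 1:
  x = (3 - (-3)·0.000 - (3)·0.000) / (10) = 0.300
  y = (-11 - (4)·0.000 - (-2)·0.000) / (8) = -1.375
  z = (-5 - (2)·0.000 - (-3)·0.000) / (9) = -0.556
Iteration 2:
  x = (3 - (-3)·-1.375 - (3)·-0.556) / (10) = 0.054
  y = (-11 - (4)·0.300 - (-2)·-0.556) / (8) = -1.664
  z = (-5 - (2)·0.300 - (-3)·-1.375) / (9) = -1.081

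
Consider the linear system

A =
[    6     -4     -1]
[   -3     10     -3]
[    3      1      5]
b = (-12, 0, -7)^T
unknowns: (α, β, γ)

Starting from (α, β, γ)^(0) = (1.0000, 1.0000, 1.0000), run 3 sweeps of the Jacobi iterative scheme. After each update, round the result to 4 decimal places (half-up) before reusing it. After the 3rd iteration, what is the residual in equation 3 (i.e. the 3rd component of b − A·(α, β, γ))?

2.3560

Iteration 1:
  α = (-12 - (-4)·1.0000 - (-1)·1.0000) / (6) = -1.1667
  β = (0 - (-3)·1.0000 - (-3)·1.0000) / (10) = 0.6000
  γ = (-7 - (3)·1.0000 - (1)·1.0000) / (5) = -2.2000
Iteration 2:
  α = (-12 - (-4)·0.6000 - (-1)·-2.2000) / (6) = -1.9667
  β = (0 - (-3)·-1.1667 - (-3)·-2.2000) / (10) = -1.0100
  γ = (-7 - (3)·-1.1667 - (1)·0.6000) / (5) = -0.8200
Iteration 3:
  α = (-12 - (-4)·-1.0100 - (-1)·-0.8200) / (6) = -2.8100
  β = (0 - (-3)·-1.9667 - (-3)·-0.8200) / (10) = -0.8360
  γ = (-7 - (3)·-1.9667 - (1)·-1.0100) / (5) = -0.0180
Residual b − A·x = (1.4980, -0.1240, 2.3560)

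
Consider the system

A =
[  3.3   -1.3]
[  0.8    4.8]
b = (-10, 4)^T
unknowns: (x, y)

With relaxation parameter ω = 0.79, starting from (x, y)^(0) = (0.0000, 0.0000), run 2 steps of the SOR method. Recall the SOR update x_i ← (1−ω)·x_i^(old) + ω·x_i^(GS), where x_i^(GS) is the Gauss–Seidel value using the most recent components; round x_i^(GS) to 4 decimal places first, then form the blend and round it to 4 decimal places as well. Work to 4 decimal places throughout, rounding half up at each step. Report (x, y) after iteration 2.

(-2.5937, 1.2043)

Iteration 1:
  x: GS value = (-10 - (-1.3)·0.0000) / (3.3) = -3.0303;  x ← (1−ω)·0.0000 + ω·-3.0303 = -2.3939
  y: GS value = (4 - (0.8)·-2.3939) / (4.8) = 1.2323;  y ← (1−ω)·0.0000 + ω·1.2323 = 0.9735
Iteration 2:
  x: GS value = (-10 - (-1.3)·0.9735) / (3.3) = -2.6468;  x ← (1−ω)·-2.3939 + ω·-2.6468 = -2.5937
  y: GS value = (4 - (0.8)·-2.5937) / (4.8) = 1.2656;  y ← (1−ω)·0.9735 + ω·1.2656 = 1.2043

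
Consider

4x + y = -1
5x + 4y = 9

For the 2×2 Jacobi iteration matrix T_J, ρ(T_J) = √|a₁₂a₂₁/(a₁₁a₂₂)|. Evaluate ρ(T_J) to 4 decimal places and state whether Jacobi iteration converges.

a₁₂a₂₁/(a₁₁a₂₂) = (1)·(5) / ((4)·(4)) = 0.312500
ρ = √|0.312500| = √0.312500 = 0.5590
ρ < 1, so Jacobi converges

0.5590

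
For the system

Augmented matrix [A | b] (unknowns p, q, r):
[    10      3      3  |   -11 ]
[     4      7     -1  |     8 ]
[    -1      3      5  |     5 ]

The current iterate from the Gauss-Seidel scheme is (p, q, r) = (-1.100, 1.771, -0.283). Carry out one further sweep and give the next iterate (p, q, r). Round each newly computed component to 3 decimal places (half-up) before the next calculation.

(-1.546, 1.986, -0.501)

One sweep:
  p = (-11 - (3)·1.771 - (3)·-0.283) / (10) = -1.546
  q = (8 - (4)·-1.546 - (-1)·-0.283) / (7) = 1.986
  r = (5 - (-1)·-1.546 - (3)·1.986) / (5) = -0.501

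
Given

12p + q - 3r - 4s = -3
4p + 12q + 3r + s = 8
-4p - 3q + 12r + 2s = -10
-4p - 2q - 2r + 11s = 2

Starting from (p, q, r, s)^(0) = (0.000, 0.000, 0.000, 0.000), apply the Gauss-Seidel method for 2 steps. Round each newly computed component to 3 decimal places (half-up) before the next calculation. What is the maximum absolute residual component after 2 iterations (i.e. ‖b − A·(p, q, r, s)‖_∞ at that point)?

Iteration 1:
  p = (-3 - (1)·0.000 - (-3)·0.000 - (-4)·0.000) / (12) = -0.250
  q = (8 - (4)·-0.250 - (3)·0.000 - (1)·0.000) / (12) = 0.750
  r = (-10 - (-4)·-0.250 - (-3)·0.750 - (2)·0.000) / (12) = -0.729
  s = (2 - (-4)·-0.250 - (-2)·0.750 - (-2)·-0.729) / (11) = 0.095
Iteration 2:
  p = (-3 - (1)·0.750 - (-3)·-0.729 - (-4)·0.095) / (12) = -0.463
  q = (8 - (4)·-0.463 - (3)·-0.729 - (1)·0.095) / (12) = 0.995
  r = (-10 - (-4)·-0.463 - (-3)·0.995 - (2)·0.095) / (12) = -0.755
  s = (2 - (-4)·-0.463 - (-2)·0.995 - (-2)·-0.755) / (11) = 0.057
Residual b − A·x = (-0.476, 0.120, 0.079, 0.001); ∞-norm = 0.476

0.476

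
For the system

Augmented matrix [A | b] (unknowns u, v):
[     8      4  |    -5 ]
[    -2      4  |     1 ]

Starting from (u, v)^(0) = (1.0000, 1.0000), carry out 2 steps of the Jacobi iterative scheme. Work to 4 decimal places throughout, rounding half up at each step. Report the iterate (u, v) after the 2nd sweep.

(-1.0000, -0.3125)

Iteration 1:
  u = (-5 - (4)·1.0000) / (8) = -1.1250
  v = (1 - (-2)·1.0000) / (4) = 0.7500
Iteration 2:
  u = (-5 - (4)·0.7500) / (8) = -1.0000
  v = (1 - (-2)·-1.1250) / (4) = -0.3125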